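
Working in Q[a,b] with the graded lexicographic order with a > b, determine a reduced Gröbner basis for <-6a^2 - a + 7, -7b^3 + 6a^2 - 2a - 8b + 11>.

G = {b^3 + 3/7a + 8/7b - 18/7, a^2 + 1/6a - 7/6}

Buchberger's algorithm terminates because the ascending chain of leading-term ideals stabilizes.

f_1 = -6a^2 - a + 7, LT = a^2.
f_2 = -7b^3 + 6a^2 - 2a - 8b + 11, LT = b^3.

S(f_1,f_2): leading monomials are coprime, so the S-polynomial reduces to 0 (Buchberger's first criterion).
Every S-polynomial of the final basis reduces to 0, so we have a Gröbner basis.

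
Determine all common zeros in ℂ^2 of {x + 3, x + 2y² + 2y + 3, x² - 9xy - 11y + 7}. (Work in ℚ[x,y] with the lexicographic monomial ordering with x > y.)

{(-3, -1)}

Compute a lex Gröbner basis by Buchberger's algorithm.
f_1 = x + 3, LT = x.
f_2 = x + 2y² + 2y + 3, LT = x.
f_3 = x² - 9xy - 11y + 7, LT = x².

S(f_1,f_2): lcm = x. S = -2y² - 2y.
  leading term y²: no divisor's leading term divides it; move -2y² to the remainder.
  leading term y: no divisor's leading term divides it; move -2y to the remainder.
  remainder -2y² - 2y ≠ 0; add h_4 = -2y² - 2y to the basis.

S(f_1,f_3): lcm = x². S = 9xy + 3x + 11y - 7.
  leading term xy: subtract (9y)·f_1 from 9xy + 3x + 11y - 7 → 3x - 16y - 7
  leading term x: subtract (3)·f_1 from 3x - 16y - 7 → -16y - 16
  leading term y: no divisor's leading term divides it; move -16y to the remainder.
  leading term 1: no divisor's leading term divides it; move -16 to the remainder.
  remainder -16y - 16 ≠ 0; add h_5 = -16y - 16 to the basis.

The other S-polynomials (S(f_2,f_3), S(f_1,h_4), S(f_2,h_4), S(f_3,h_4), S(f_1,h_5), S(f_2,h_5), S(f_3,h_5), S(h_4,h_5)) all reduce to 0 modulo the current basis, so we have a Gröbner basis.
Inter-reduce: drop elements whose leading term is divisible by another's, tail-reduce, and make monic.
Reduced Gröbner basis: {x + 3, y + 1}.

Since the basis is lex-ordered, y + 1 is univariate in y. Its roots are {-1}. Back-substituting each root into the other basis elements fixes the other coordinates.
  y = -1: the earlier basis element becomes x + 3 = 0, giving x = -3 — point (-3, -1).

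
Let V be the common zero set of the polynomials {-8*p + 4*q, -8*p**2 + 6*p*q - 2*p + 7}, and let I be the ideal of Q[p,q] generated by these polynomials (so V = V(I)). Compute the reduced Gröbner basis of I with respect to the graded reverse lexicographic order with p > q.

G = {q**2 - q + 7, p - 1/2*q}

f_1 = -8*p + 4*q, LT = p.
f_2 = -8*p**2 + 6*p*q - 2*p + 7, LT = p**2.

S(f_1,f_2): lcm = p**2. S = 1/4*p*q - 1/4*p + 7/8.
  reduce S modulo (f_1, f_2):
  remainder 1/8*q**2 - 1/8*q + 7/8 ≠ 0; add g_3 = 1/8*q**2 - 1/8*q + 7/8 to the basis.

The other S-polynomials (S(f_1,g_3), S(f_2,g_3)) all reduce to 0 modulo the current basis, so we have a Gröbner basis.
Inter-reduce: drop elements whose leading term is divisible by another's, tail-reduce, and make monic.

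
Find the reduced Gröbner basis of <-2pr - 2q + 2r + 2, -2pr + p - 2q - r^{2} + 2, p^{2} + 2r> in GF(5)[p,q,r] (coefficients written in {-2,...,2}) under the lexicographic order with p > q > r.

G = {p - r^{2} - 2r, q + r^{3} + 2r^{2} - r - 1, r^{4} - r^{3} - r^{2} + 2r}

f_1 = -2pr - 2q + 2r + 2, LT = pr.
f_2 = -2pr + p - 2q - r^{2} + 2, LT = pr.
f_3 = p^{2} + 2r, LT = p^{2}.

S(f_1,f_2): lcm = pr. S = -2p + 2r^{2} - r.
  leading term p: no divisor's leading term divides it; move -2p to the remainder.
  leading term r^{2}: no divisor's leading term divides it; move 2r^{2} to the remainder.
  leading term r: no divisor's leading term divides it; move -r to the remainder.
  remainder -2p + 2r^{2} - r ≠ 0; add g_4 = -2p + 2r^{2} - r to the basis.

S(f_1,f_3): lcm = p^{2}r. S = pq - pr - p - 2r^{2}.
  leading term pq: subtract (2q)·g_4 from pq - pr - p - 2r^{2} → -pr - p + qr^{2} + 2qr - 2r^{2}
  leading term pr: subtract (-2)·f_1 from -pr - p + qr^{2} + 2qr - 2r^{2} → -p + qr^{2} + 2qr + q - 2r^{2} - r - 1
  leading term p: subtract (-2)·g_4 from -p + qr^{2} + 2qr + q - 2r^{2} - r - 1 → qr^{2} + 2qr + q + 2r^{2} + 2r - 1
  leading term qr^{2}: no divisor's leading term divides it; move qr^{2} to the remainder.
  leading term qr: no divisor's leading term divides it; move 2qr to the remainder.
  leading term q: no divisor's leading term divides it; move q to the remainder.
  leading term r^{2}: no divisor's leading term divides it; move 2r^{2} to the remainder.
  leading term r: no divisor's leading term divides it; move 2r to the remainder.
  leading term 1: no divisor's leading term divides it; move -1 to the remainder.
  remainder qr^{2} + 2qr + q + 2r^{2} + 2r - 1 ≠ 0; add g_5 = qr^{2} + 2qr + q + 2r^{2} + 2r - 1 to the basis.

S(f_2,f_3): lcm = p^{2}r. S = 2p^{2} + pq - 2pr^{2} - p - 2r^{2}.
  leading term p^{2}: subtract (2)·f_3 from 2p^{2} + pq - 2pr^{2} - p - 2r^{2} → pq - 2pr^{2} - p - 2r^{2} + r
  leading term pq: subtract (2q)·g_4 from pq - 2pr^{2} - p - 2r^{2} + r → -2pr^{2} - p + qr^{2} + 2qr - 2r^{2} + r
  leading term pr^{2}: subtract (r)·f_1 from -2pr^{2} - p + qr^{2} + 2qr - 2r^{2} + r → -p + qr^{2} - qr + r^{2} - r
  leading term p: subtract (-2)·g_4 from -p + qr^{2} - qr + r^{2} - r → qr^{2} - qr + 2r
  leading term qr^{2}: subtract (1)·g_5 from qr^{2} - qr + 2r → 2qr - q - 2r^{2} + 1
  leading term qr: no divisor's leading term divides it; move 2qr to the remainder.
  leading term q: no divisor's leading term divides it; move -q to the remainder.
  leading term r^{2}: no divisor's leading term divides it; move -2r^{2} to the remainder.
  leading term 1: no divisor's leading term divides it; move 1 to the remainder.
  remainder 2qr - q - 2r^{2} + 1 ≠ 0; add g_6 = 2qr - q - 2r^{2} + 1 to the basis.

S(f_1,g_4): lcm = pr. S = q + r^{3} + 2r^{2} - r - 1.
  leading term q: no divisor's leading term divides it; move q to the remainder.
  leading term r^{3}: no divisor's leading term divides it; move r^{3} to the remainder.
  leading term r^{2}: no divisor's leading term divides it; move 2r^{2} to the remainder.
  leading term r: no divisor's leading term divides it; move -r to the remainder.
  leading term 1: no divisor's leading term divides it; move -1 to the remainder.
  remainder q + r^{3} + 2r^{2} - r - 1 ≠ 0; add g_7 = q + r^{3} + 2r^{2} - r - 1 to the basis.

S(g_5,g_7): lcm = qr^{2}. S = 2qr + q - r^{5} - 2r^{4} + r^{3} - 2r^{2} + 2r - 1.
  leading term qr: subtract (1)·g_6 from 2qr + q - r^{5} - 2r^{4} + r^{3} - 2r^{2} + 2r - 1 → 2q - r^{5} - 2r^{4} + r^{3} + 2r - 2
  leading term q: subtract (2)·g_7 from 2q - r^{5} - 2r^{4} + r^{3} + 2r - 2 → -r^{5} - 2r^{4} - r^{3} + r^{2} - r
  leading term r^{5}: no divisor's leading term divides it; move -r^{5} to the remainder.
  leading term r^{4}: no divisor's leading term divides it; move -2r^{4} to the remainder.
  leading term r^{3}: no divisor's leading term divides it; move -r^{3} to the remainder.
  leading term r^{2}: no divisor's leading term divides it; move r^{2} to the remainder.
  leading term r: no divisor's leading term divides it; move -r to the remainder.
  remainder -r^{5} - 2r^{4} - r^{3} + r^{2} - r ≠ 0; add g_8 = -r^{5} - 2r^{4} - r^{3} + r^{2} - r to the basis.

S(g_6,g_7): lcm = qr. S = 2q - r^{4} - 2r^{3} + r - 2.
  leading term q: subtract (2)·g_7 from 2q - r^{4} - 2r^{3} + r - 2 → -r^{4} + r^{3} + r^{2} - 2r
  leading term r^{4}: no divisor's leading term divides it; move -r^{4} to the remainder.
  leading term r^{3}: no divisor's leading term divides it; move r^{3} to the remainder.
  leading term r^{2}: no divisor's leading term divides it; move r^{2} to the remainder.
  leading term r: no divisor's leading term divides it; move -2r to the remainder.
  remainder -r^{4} + r^{3} + r^{2} - 2r ≠ 0; add g_9 = -r^{4} + r^{3} + r^{2} - 2r to the basis.

The other S-polynomials (S(f_2,g_4), S(f_3,g_4), S(f_1,g_5), S(f_2,g_5), S(f_3,g_5), S(g_4,g_5), S(f_1,g_6), S(f_2,g_6), S(f_3,g_6), S(g_4,g_6), S(g_5,g_6), S(f_1,g_7), S(f_2,g_7), S(f_3,g_7), S(g_4,g_7), S(f_1,g_8), S(f_2,g_8), S(f_3,g_8), S(g_4,g_8), S(g_5,g_8), S(g_6,g_8), S(g_7,g_8), S(f_1,g_9), S(f_2,g_9), S(f_3,g_9), S(g_4,g_9), S(g_5,g_9), S(g_6,g_9), S(g_7,g_9), S(g_8,g_9)) all reduce to 0 modulo the current basis, so we have a Gröbner basis.
Inter-reduce: drop elements whose leading term is divisible by another's, tail-reduce, and make monic.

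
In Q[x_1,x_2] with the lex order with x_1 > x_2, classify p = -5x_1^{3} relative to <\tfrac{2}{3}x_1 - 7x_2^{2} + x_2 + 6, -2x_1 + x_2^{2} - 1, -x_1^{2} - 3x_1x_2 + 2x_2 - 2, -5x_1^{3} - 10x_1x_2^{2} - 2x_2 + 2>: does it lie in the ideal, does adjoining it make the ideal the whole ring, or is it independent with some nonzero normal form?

-5x_1^{3} lies in I (it reduces to 0).

First compute the reduced Gröbner basis of I by Buchberger's algorithm.
f_1 = \tfrac{2}{3}x_1 - 7x_2^{2} + x_2 + 6, LT = x_1.
f_2 = -2x_1 + x_2^{2} - 1, LT = x_1.
f_3 = -x_1^{2} - 3x_1x_2 + 2x_2 - 2, LT = x_1^{2}.
f_4 = -5x_1^{3} - 10x_1x_2^{2} - 2x_2 + 2, LT = x_1^{3}.

S(f_1,f_2): lcm = x_1. S = -10x_2^{2} + \tfrac{3}{2}x_2 + \tfrac{17}{2}.
  leading term x_2^{2}: no divisor's leading term divides it; move -10x_2^{2} to the remainder.
  leading term x_2: no divisor's leading term divides it; move \tfrac{3}{2}x_2 to the remainder.
  leading term 1: no divisor's leading term divides it; move \tfrac{17}{2} to the remainder.
  remainder -10x_2^{2} + \tfrac{3}{2}x_2 + \tfrac{17}{2} ≠ 0; add h_5 = -10x_2^{2} + \tfrac{3}{2}x_2 + \tfrac{17}{2} to the basis.

S(f_1,f_3): lcm = x_1^{2}. S = -\tfrac{21}{2}x_1x_2^{2} - \tfrac{3}{2}x_1x_2 + 9x_1 + 2x_2 - 2.
  leading term x_1x_2^{2}: subtract (-\tfrac{63}{4}x_2^{2})·f_1 from -\tfrac{21}{2}x_1x_2^{2} - \tfrac{3}{2}x_1x_2 + 9x_1 + 2x_2 - 2 → -\tfrac{3}{2}x_1x_2 + 9x_1 - \tfrac{441}{4}x_2^{4} + \tfrac{63}{4}x_2^{3} + \tfrac{189}{2}x_2^{2} + 2x_2 - 2
  leading term x_1x_2: subtract (-\tfrac{9}{4}x_2)·f_1 from -\tfrac{3}{2}x_1x_2 + 9x_1 - \tfrac{441}{4}x_2^{4} + \tfrac{63}{4}x_2^{3} + \tfrac{189}{2}x_2^{2} + 2x_2 - 2 → 9x_1 - \tfrac{441}{4}x_2^{4} + \tfrac{387}{4}x_2^{2} + \tfrac{31}{2}x_2 - 2
  leading term x_1: subtract (\tfrac{27}{2})·f_1 from 9x_1 - \tfrac{441}{4}x_2^{4} + \tfrac{387}{4}x_2^{2} + \tfrac{31}{2}x_2 - 2 → -\tfrac{441}{4}x_2^{4} + \tfrac{765}{4}x_2^{2} + 2x_2 - 83
  leading term x_2^{4}: subtract (\tfrac{441}{40}x_2^{2})·h_5 from -\tfrac{441}{4}x_2^{4} + \tfrac{765}{4}x_2^{2} + 2x_2 - 83 → -\tfrac{1323}{80}x_2^{3} + \tfrac{7803}{80}x_2^{2} + 2x_2 - 83
  leading term x_2^{3}: subtract (\tfrac{1323}{800}x_2)·h_5 from -\tfrac{1323}{80}x_2^{3} + \tfrac{7803}{80}x_2^{2} + 2x_2 - 83 → \tfrac{152091}{1600}x_2^{2} - \tfrac{19291}{1600}x_2 - 83
  leading term x_2^{2}: subtract (-\tfrac{152091}{16000})·h_5 from \tfrac{152091}{1600}x_2^{2} - \tfrac{19291}{1600}x_2 - 83 → \tfrac{70453}{32000}x_2 - \tfrac{70453}{32000}
  leading term x_2: no divisor's leading term divides it; move \tfrac{70453}{32000}x_2 to the remainder.
  leading term 1: no divisor's leading term divides it; move -\tfrac{70453}{32000} to the remainder.
  remainder \tfrac{70453}{32000}x_2 - \tfrac{70453}{32000} ≠ 0; add h_6 = \tfrac{70453}{32000}x_2 - \tfrac{70453}{32000} to the basis.

The other S-polynomials (S(f_1,f_4), S(f_2,f_3), S(f_2,f_4), S(f_3,f_4), S(f_1,h_5), S(f_2,h_5), S(f_3,h_5), S(f_4,h_5), S(f_1,h_6), S(f_2,h_6), S(f_3,h_6), S(f_4,h_6), S(h_5,h_6)) all reduce to 0 modulo the current basis, so we have a Gröbner basis.
Inter-reduce: drop elements whose leading term is divisible by another's, tail-reduce, and make monic.
Reduced Gröbner basis: {x_1, x_2 - 1}.
Label its elements g_1 = x_1, g_2 = x_2 - 1.

Reduce p = -5x_1^{3} modulo G:
  leading term x_1^{3}: subtract (-5x_1^{2})·g_1 from -5x_1^{3} → 0
  normal form = 0.
Since the normal form is 0, p ∈ I.

The remainder on division by a Gröbner basis is unique — it is the normal form.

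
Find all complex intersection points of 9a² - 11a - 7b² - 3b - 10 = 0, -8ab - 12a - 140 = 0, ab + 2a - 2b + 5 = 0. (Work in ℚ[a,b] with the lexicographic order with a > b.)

{(5, -5)}

Compute a lex Gröbner basis by Buchberger's algorithm.
f_1 = 9a² - 11a - 7b² - 3b - 10, LT = a².
f_2 = -8ab - 12a - 140, LT = ab.
f_3 = ab + 2a - 2b + 5, LT = ab.

S(f_1,f_2): lcm = a²b. S = -3/2a² - 11/9ab - 35/2a - 7/9b³ - ⅓b² - 10/9b.
  leading term a²: subtract (-⅙)·f_1 from -3/2a² - 11/9ab - 35/2a - 7/9b³ - ⅓b² - 10/9b → -11/9ab - 58/3a - 7/9b³ - 3/2b² - 29/18b - 5/3
  leading term ab: subtract (11/72)·f_2 from -11/9ab - 58/3a - 7/9b³ - 3/2b² - 29/18b - 5/3 → -35/2a - 7/9b³ - 3/2b² - 29/18b + 355/18
  leading term a: no divisor's leading term divides it; move -35/2a to the remainder.
  leading term b³: no divisor's leading term divides it; move -7/9b³ to the remainder.
  leading term b²: no divisor's leading term divides it; move -3/2b² to the remainder.
  leading term b: no divisor's leading term divides it; move -29/18b to the remainder.
  leading term 1: no divisor's leading term divides it; move 355/18 to the remainder.
  remainder -35/2a - 7/9b³ - 3/2b² - 29/18b + 355/18 ≠ 0; add h_4 = -35/2a - 7/9b³ - 3/2b² - 29/18b + 355/18 to the basis.

S(f_1,f_3): lcm = a²b. S = -2a² + 7/9ab - 5a - 7/9b³ - ⅓b² - 10/9b.
  leading term a²: subtract (-2/9)·f_1 from -2a² + 7/9ab - 5a - 7/9b³ - ⅓b² - 10/9b → 7/9ab - 67/9a - 7/9b³ - 17/9b² - 16/9b - 20/9
  leading term ab: subtract (-7/72)·f_2 from 7/9ab - 67/9a - 7/9b³ - 17/9b² - 16/9b - 20/9 → -155/18a - 7/9b³ - 17/9b² - 16/9b - 95/6
  leading term a: subtract (31/63)·h_4 from -155/18a - 7/9b³ - 17/9b² - 16/9b - 95/6 → -32/81b³ - 145/126b² - 1117/1134b - 14480/567
  leading term b³: no divisor's leading term divides it; move -32/81b³ to the remainder.
  leading term b²: no divisor's leading term divides it; move -145/126b² to the remainder.
  leading term b: no divisor's leading term divides it; move -1117/1134b to the remainder.
  leading term 1: no divisor's leading term divides it; move -14480/567 to the remainder.
  remainder -32/81b³ - 145/126b² - 1117/1134b - 14480/567 ≠ 0; add h_5 = -32/81b³ - 145/126b² - 1117/1134b - 14480/567 to the basis.

S(f_2,f_3): lcm = ab. S = -½a + 2b + 25/2.
  leading term a: subtract (1/35)·h_4 from -½a + 2b + 25/2 → 1/45b³ + 3/70b² + 1289/630b + 752/63
  leading term b³: subtract (-9/160)·h_5 from 1/45b³ + 3/70b² + 1289/630b + 752/63 → -7/320b² + 637/320b + 21/2
  leading term b²: no divisor's leading term divides it; move -7/320b² to the remainder.
  leading term b: no divisor's leading term divides it; move 637/320b to the remainder.
  leading term 1: no divisor's leading term divides it; move 21/2 to the remainder.
  remainder -7/320b² + 637/320b + 21/2 ≠ 0; add h_6 = -7/320b² + 637/320b + 21/2 to the basis.

S(f_2,h_5): lcm = ab³. S = -633/448ab² - 1117/448ab - 905/14a + 35/2b².
  leading term ab²: subtract (633/3584b)·f_2 from -633/448ab² - 1117/448ab - 905/14a + 35/2b² → -335/896ab - 905/14a + 35/2b² + 3165/128b
  leading term ab: subtract (335/7168)·f_2 from -335/896ab - 905/14a + 35/2b² + 3165/128b → -16405/256a + 35/2b² + 3165/128b + 1675/256
  leading term a: subtract (3281/896)·h_4 from -16405/256a + 35/2b² + 3165/128b + 1675/256 → 3281/1152b³ + 41203/1792b² + 493939/16128b - 529615/8064
  leading term b³: subtract (-29529/4096)·h_5 from 3281/1152b³ + 41203/1792b² + 493939/16128b - 529615/8064 → 120393/8192b² + 192717/8192b - 63945/256
  leading term b²: subtract (-85995/128)·h_6 from 120393/8192b² + 192717/8192b - 63945/256 → 174195/128b + 870975/128
  leading term b: no divisor's leading term divides it; move 174195/128b to the remainder.
  leading term 1: no divisor's leading term divides it; move 870975/128 to the remainder.
  remainder 174195/128b + 870975/128 ≠ 0; add h_7 = 174195/128b + 870975/128 to the basis.

The other S-polynomials (S(f_1,h_4), S(f_2,h_4), S(f_3,h_4), S(f_1,h_5), S(f_3,h_5), S(h_4,h_5), S(f_1,h_6), S(f_2,h_6), S(f_3,h_6), S(h_4,h_6), S(h_5,h_6), S(f_1,h_7), S(f_2,h_7), S(f_3,h_7), S(h_4,h_7), S(h_5,h_7), S(h_6,h_7)) all reduce to 0 modulo the current basis, so we have a Gröbner basis.
Inter-reduce: drop elements whose leading term is divisible by another's, tail-reduce, and make monic.
Reduced Gröbner basis: {a - 5, b + 5}.

From the last basis element, b + 5 = 0, so b takes values in {-5}. Each choice, substituted upward through the basis, yields the corresponding point(s) of the solution set.
  b = -5: the earlier basis element becomes a - 5 = 0, giving a = 5 — point (5, -5).
Check: every point annihilates each of the original generators.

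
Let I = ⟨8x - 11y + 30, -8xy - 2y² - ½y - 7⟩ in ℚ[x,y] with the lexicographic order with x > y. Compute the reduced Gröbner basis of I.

f_1 = 8x - 11y + 30, LT = x.
f_2 = -8xy - 2y² - ½y - 7, LT = xy.

S(f_1,f_2): lcm = xy. S = -13/8y² + 59/16y - ⅞.
  leading term y²: no divisor's leading term divides it; move -13/8y² to the remainder.
  leading term y: no divisor's leading term divides it; move 59/16y to the remainder.
  leading term 1: no divisor's leading term divides it; move -⅞ to the remainder.
  remainder -13/8y² + 59/16y - ⅞ ≠ 0; add g_3 = -13/8y² + 59/16y - ⅞ to the basis.

S(f_1,g_3): leading monomials are coprime, so the S-polynomial reduces to 0 (Buchberger's first criterion).
S(f_2,g_3): lcm = xy². S = 59/26xy - 7/13x + ¼y³ + 1/16y² + ⅞y.
  leading term xy: subtract (59/208y)·f_1 from 59/26xy - 7/13x + ¼y³ + 1/16y² + ⅞y → -7/13x + ¼y³ + 331/104y² - 397/52y
  leading term x: subtract (-7/104)·f_1 from -7/13x + ¼y³ + 331/104y² - 397/52y → ¼y³ + 331/104y² - 67/8y + 105/52
  leading term y³: subtract (-2/13y)·g_3 from ¼y³ + 331/104y² - 67/8y + 105/52 → 15/4y² - 885/104y + 105/52
  leading term y²: subtract (-30/13)·g_3 from 15/4y² - 885/104y + 105/52 → 0
  remainder 0.

Every S-polynomial of the final basis reduces to 0, so we have a Gröbner basis.
Inter-reduce: drop elements whose leading term is divisible by another's, tail-reduce, and make monic.

G = {x - 11/8y + 15/4, y² - 59/26y + 7/13}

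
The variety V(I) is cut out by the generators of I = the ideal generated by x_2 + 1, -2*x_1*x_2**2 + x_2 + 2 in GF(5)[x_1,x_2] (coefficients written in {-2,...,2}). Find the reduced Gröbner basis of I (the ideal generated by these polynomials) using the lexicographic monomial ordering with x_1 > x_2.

G = {x_1 + 2, x_2 + 1}

f_1 = x_2 + 1, LT = x_2.
f_2 = -2*x_1*x_2**2 + x_2 + 2, LT = x_1*x_2**2.

S(f_1,f_2): lcm = x_1*x_2**2. S = x_1*x_2 - 2*x_2 + 1.
  leading term x_1*x_2: subtract (x_1)·f_1 from x_1*x_2 - 2*x_2 + 1 → -x_1 - 2*x_2 + 1
  leading term x_1: no divisor's leading term divides it; move -x_1 to the remainder.
  leading term x_2: subtract (-2)·f_1 from -2*x_2 + 1 → -2
  leading term 1: no divisor's leading term divides it; move -2 to the remainder.
  remainder -x_1 - 2 ≠ 0; add g_3 = -x_1 - 2 to the basis.

The other S-polynomials (S(f_1,g_3), S(f_2,g_3)) all reduce to 0 modulo the current basis, so we have a Gröbner basis.
Inter-reduce: drop elements whose leading term is divisible by another's, tail-reduce, and make monic.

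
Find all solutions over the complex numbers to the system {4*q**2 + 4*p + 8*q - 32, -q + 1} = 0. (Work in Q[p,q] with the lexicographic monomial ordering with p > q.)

Compute a lex Gröbner basis by Buchberger's algorithm.
f_1 = 4*p + 4*q**2 + 8*q - 32, LT = p.
f_2 = -q + 1, LT = q.

S(f_1,f_2): leading monomials are coprime, so the S-polynomial reduces to 0 (Buchberger's first criterion).
Every S-polynomial of the final basis reduces to 0, so we have a Gröbner basis.
Inter-reduce: drop elements whose leading term is divisible by another's, tail-reduce, and make monic.
Reduced Gröbner basis: {p - 5, q - 1}.

A lex Gröbner basis eliminates variables successively. Here q - 1 depends only on q, with roots {1}; lifting each root through the earlier basis elements recovers the full solutions.
  q = 1: the earlier basis element becomes p - 5 = 0, giving p = 5 — point (5, 1).
Each listed point satisfies every original equation (direct substitution).
A lex Gröbner basis triangularizes the system, enabling back-substitution.

{(5, 1)}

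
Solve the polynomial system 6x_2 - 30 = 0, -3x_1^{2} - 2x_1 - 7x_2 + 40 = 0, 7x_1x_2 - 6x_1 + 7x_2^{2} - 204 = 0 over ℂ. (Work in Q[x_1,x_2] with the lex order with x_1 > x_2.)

Compute a lex Gröbner basis by Buchberger's algorithm.
f_1 = 6x_2 - 30, LT = x_2.
f_2 = -3x_1^{2} - 2x_1 - 7x_2 + 40, LT = x_1^{2}.
f_3 = 7x_1x_2 - 6x_1 + 7x_2^{2} - 204, LT = x_1x_2.

S(f_1,f_3): lcm = x_1x_2. S = -\tfrac{29}{7}x_1 - x_2^{2} + \tfrac{204}{7}.
  reduce S modulo (f_1, f_2, f_3):
  remainder -\tfrac{29}{7}x_1 + \tfrac{29}{7} ≠ 0; add h_4 = -\tfrac{29}{7}x_1 + \tfrac{29}{7} to the basis.

The other S-polynomials (S(f_1,f_2), S(f_2,f_3), S(f_1,h_4), S(f_2,h_4), S(f_3,h_4)) all reduce to 0 modulo the current basis, so we have a Gröbner basis.
Inter-reduce: drop elements whose leading term is divisible by another's, tail-reduce, and make monic.
Reduced Gröbner basis: {x_1 - 1, x_2 - 5}.

Since the basis is lex-ordered, x_2 - 5 is univariate in x_2. Its roots are {5}. Back-substituting each root into the other basis elements fixes the other coordinates.
  x_2 = 5: the earlier basis element becomes x_1 - 1 = 0, giving x_1 = 1 — point (1, 5).
Zero-dimensionality of the ideal guarantees finitely many solutions over ℂ.

{(1, 5)}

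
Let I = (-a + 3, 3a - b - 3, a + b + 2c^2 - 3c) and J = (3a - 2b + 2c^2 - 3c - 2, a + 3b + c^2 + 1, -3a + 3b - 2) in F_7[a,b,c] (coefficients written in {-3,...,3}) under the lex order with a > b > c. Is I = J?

No, the ideals differ.

Two ideals are equal iff their reduced Gröbner bases coincide (the reduced basis is unique for a fixed ordering).
Buchberger on the first generating set:
f_1 = -a + 3, LT = a.
f_2 = 3a - b - 3, LT = a.
f_3 = a + b + 2c^2 - 3c, LT = a.

S(f_1,f_2): lcm = a. S = -2b - 2.
  leading term b: no divisor's leading term divides it; move -2b to the remainder.
  leading term 1: no divisor's leading term divides it; move -2 to the remainder.
  remainder -2b - 2 ≠ 0; add g_4 = -2b - 2 to the basis.

S(f_1,f_3): lcm = a. S = -b - 2c^2 + 3c - 3.
  leading term b: subtract (-3)·g_4 from -b - 2c^2 + 3c - 3 → -2c^2 + 3c - 2
  leading term c^2: no divisor's leading term divides it; move -2c^2 to the remainder.
  leading term c: no divisor's leading term divides it; move 3c to the remainder.
  leading term 1: no divisor's leading term divides it; move -2 to the remainder.
  remainder -2c^2 + 3c - 2 ≠ 0; add g_5 = -2c^2 + 3c - 2 to the basis.

The other S-polynomials (S(f_2,f_3), S(f_1,g_4), S(f_2,g_4), S(f_3,g_4), S(f_1,g_5), S(f_2,g_5), S(f_3,g_5), S(g_4,g_5)) all reduce to 0 modulo the current basis, so we have a Gröbner basis.
Inter-reduce: drop elements whose leading term is divisible by another's, tail-reduce, and make monic.
Reduced Gröbner basis: {a - 3, b + 1, c^2 + 2c + 1}.

Buchberger on the second generating set:
h_1 = 3a - 2b + 2c^2 - 3c - 2, LT = a.
h_2 = a + 3b + c^2 + 1, LT = a.
h_3 = -3a + 3b - 2, LT = a.

S(h_1,h_2): lcm = a. S = b + 2c^2 - c + 3.
  leading term b: no divisor's leading term divides it; move b to the remainder.
  leading term c^2: no divisor's leading term divides it; move 2c^2 to the remainder.
  leading term c: no divisor's leading term divides it; move -c to the remainder.
  leading term 1: no divisor's leading term divides it; move 3 to the remainder.
  remainder b + 2c^2 - c + 3 ≠ 0; add k_4 = b + 2c^2 - c + 3 to the basis.

S(h_1,h_3): lcm = a. S = -2b + 3c^2 - c + 1.
  leading term b: subtract (-2)·k_4 from -2b + 3c^2 - c + 1 → -3c
  leading term c: no divisor's leading term divides it; move -3c to the remainder.
  remainder -3c ≠ 0; add k_5 = -3c to the basis.

The other S-polynomials (S(h_2,h_3), S(h_1,k_4), S(h_2,k_4), S(h_3,k_4), S(h_1,k_5), S(h_2,k_5), S(h_3,k_5), S(k_4,k_5)) all reduce to 0 modulo the current basis, so we have a Gröbner basis.
Inter-reduce: drop elements whose leading term is divisible by another's, tail-reduce, and make monic.
Reduced Gröbner basis: {a - 1, b + 3, c}.

The bases are distinct; the ideals are different.
The choice of monomial ordering does not affect the verdict — as long as both bases are computed under the same ordering, their equality decides ideal equality.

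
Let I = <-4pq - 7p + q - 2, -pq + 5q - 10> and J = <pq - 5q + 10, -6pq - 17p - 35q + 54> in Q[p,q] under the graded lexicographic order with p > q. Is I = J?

Since reduced Gröbner bases are canonical representatives of ideals under a given ordering, it suffices to compute and compare them.
Buchberger on the first generating set:
f_1 = -4pq - 7p + q - 2, LT = pq.
f_2 = -pq + 5q - 10, LT = pq.

S(f_1,f_2): lcm = pq. S = 7/4p + 19/4q - 19/2.
  leading term p: no divisor's leading term divides it; move 7/4p to the remainder.
  leading term q: no divisor's leading term divides it; move 19/4q to the remainder.
  leading term 1: no divisor's leading term divides it; move -19/2 to the remainder.
  remainder 7/4p + 19/4q - 19/2 ≠ 0; add g_3 = 7/4p + 19/4q - 19/2 to the basis.

S(f_1,g_3): lcm = pq. S = -19/7q^2 + 7/4p + 145/28q + 1/2.
  leading term q^2: no divisor's leading term divides it; move -19/7q^2 to the remainder.
  leading term p: subtract (1)·g_3 from 7/4p + 145/28q + 1/2 → 3/7q + 10
  leading term q: no divisor's leading term divides it; move 3/7q to the remainder.
  leading term 1: no divisor's leading term divides it; move 10 to the remainder.
  remainder -19/7q^2 + 3/7q + 10 ≠ 0; add g_4 = -19/7q^2 + 3/7q + 10 to the basis.

The other S-polynomials (S(f_2,g_3), S(f_1,g_4), S(f_2,g_4), S(g_3,g_4)) all reduce to 0 modulo the current basis, so we have a Gröbner basis.
Inter-reduce: drop elements whose leading term is divisible by another's, tail-reduce, and make monic.
Reduced Gröbner basis: {q^2 - 3/19q - 70/19, p + 19/7q - 38/7}.

Buchberger on the second generating set:
h_1 = pq - 5q + 10, LT = pq.
h_2 = -6pq - 17p - 35q + 54, LT = pq.

S(h_1,h_2): lcm = pq. S = -17/6p - 65/6q + 19.
  leading term p: no divisor's leading term divides it; move -17/6p to the remainder.
  leading term q: no divisor's leading term divides it; move -65/6q to the remainder.
  leading term 1: no divisor's leading term divides it; move 19 to the remainder.
  remainder -17/6p - 65/6q + 19 ≠ 0; add k_3 = -17/6p - 65/6q + 19 to the basis.

S(h_1,k_3): lcm = pq. S = -65/17q^2 + 29/17q + 10.
  leading term q^2: no divisor's leading term divides it; move -65/17q^2 to the remainder.
  leading term q: no divisor's leading term divides it; move 29/17q to the remainder.
  leading term 1: no divisor's leading term divides it; move 10 to the remainder.
  remainder -65/17q^2 + 29/17q + 10 ≠ 0; add k_4 = -65/17q^2 + 29/17q + 10 to the basis.

The other S-polynomials (S(h_2,k_3), S(h_1,k_4), S(h_2,k_4), S(k_3,k_4)) all reduce to 0 modulo the current basis, so we have a Gröbner basis.
Inter-reduce: drop elements whose leading term is divisible by another's, tail-reduce, and make monic.
Reduced Gröbner basis: {q^2 - 29/65q - 34/13, p + 65/17q - 114/17}.

Since the reduced bases disagree, the two ideals are not the same.

No, the ideals differ.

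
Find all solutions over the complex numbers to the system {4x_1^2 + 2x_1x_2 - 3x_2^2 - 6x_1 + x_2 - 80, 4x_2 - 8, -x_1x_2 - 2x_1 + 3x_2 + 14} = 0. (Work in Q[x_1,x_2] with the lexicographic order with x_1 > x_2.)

Compute a lex Gröbner basis by Buchberger's algorithm.
f_1 = 4x_1^2 + 2x_1x_2 - 6x_1 - 3x_2^2 + x_2 - 80, LT = x_1^2.
f_2 = 4x_2 - 8, LT = x_2.
f_3 = -x_1x_2 - 2x_1 + 3x_2 + 14, LT = x_1x_2.

S(f_1,f_3): lcm = x_1^2x_2. S = -2x_1^2 + 1/2x_1x_2^2 + 3/2x_1x_2 + 14x_1 - 3/4x_2^3 + 1/4x_2^2 - 20x_2.
  leading term x_1^2: subtract (-1/2)·f_1 from -2x_1^2 + 1/2x_1x_2^2 + 3/2x_1x_2 + 14x_1 - 3/4x_2^3 + 1/4x_2^2 - 20x_2 → 1/2x_1x_2^2 + 5/2x_1x_2 + 11x_1 - 3/4x_2^3 - 5/4x_2^2 - 39/2x_2 - 40
  leading term x_1x_2^2: subtract (1/8x_1x_2)·f_2 from 1/2x_1x_2^2 + 5/2x_1x_2 + 11x_1 - 3/4x_2^3 - 5/4x_2^2 - 39/2x_2 - 40 → 7/2x_1x_2 + 11x_1 - 3/4x_2^3 - 5/4x_2^2 - 39/2x_2 - 40
  leading term x_1x_2: subtract (7/8x_1)·f_2 from 7/2x_1x_2 + 11x_1 - 3/4x_2^3 - 5/4x_2^2 - 39/2x_2 - 40 → 18x_1 - 3/4x_2^3 - 5/4x_2^2 - 39/2x_2 - 40
  leading term x_1: no divisor's leading term divides it; move 18x_1 to the remainder.
  leading term x_2^3: subtract (-3/16x_2^2)·f_2 from -3/4x_2^3 - 5/4x_2^2 - 39/2x_2 - 40 → -11/4x_2^2 - 39/2x_2 - 40
  leading term x_2^2: subtract (-11/16x_2)·f_2 from -11/4x_2^2 - 39/2x_2 - 40 → -25x_2 - 40
  leading term x_2: subtract (-25/4)·f_2 from -25x_2 - 40 → -90
  leading term 1: no divisor's leading term divides it; move -90 to the remainder.
  remainder 18x_1 - 90 ≠ 0; add h_4 = 18x_1 - 90 to the basis.

The other S-polynomials (S(f_1,f_2), S(f_2,f_3), S(f_1,h_4), S(f_2,h_4), S(f_3,h_4)) all reduce to 0 modulo the current basis, so we have a Gröbner basis.
Inter-reduce: drop elements whose leading term is divisible by another's, tail-reduce, and make monic.
Reduced Gröbner basis: {x_1 - 5, x_2 - 2}.

Elimination: the polynomial x_2 - 2 lies in the elimination ideal for x_2, so x_2 ∈ {2}. For each such x_2, the remaining basis elements (now univariate) give the rest of the solution.
  x_2 = 2: the earlier basis element becomes x_1 - 5 = 0, giving x_1 = 5 — point (5, 2).
Substituting each solution back into the original system confirms all equations vanish.

{(5, 2)}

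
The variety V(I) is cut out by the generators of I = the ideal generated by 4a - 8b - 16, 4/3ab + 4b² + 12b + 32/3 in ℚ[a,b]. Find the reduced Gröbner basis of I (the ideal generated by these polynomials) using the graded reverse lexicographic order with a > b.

G = {b² + 13/5b + 8/5, a - 2b - 4}

f_1 = 4a - 8b - 16, LT = a.
f_2 = 4/3ab + 4b² + 12b + 32/3, LT = ab.

S(f_1,f_2): lcm = ab. S = -5b² - 13b - 8.
  leading term b²: no divisor's leading term divides it; move -5b² to the remainder.
  leading term b: no divisor's leading term divides it; move -13b to the remainder.
  leading term 1: no divisor's leading term divides it; move -8 to the remainder.
  remainder -5b² - 13b - 8 ≠ 0; add g_3 = -5b² - 13b - 8 to the basis.

The other S-polynomials (S(f_1,g_3), S(f_2,g_3)) all reduce to 0 modulo the current basis, so we have a Gröbner basis.
Inter-reduce: drop elements whose leading term is divisible by another's, tail-reduce, and make monic.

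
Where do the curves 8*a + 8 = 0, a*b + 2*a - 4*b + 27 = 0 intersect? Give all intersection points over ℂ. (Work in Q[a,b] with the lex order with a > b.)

{(-1, 5)}

Compute a lex Gröbner basis by Buchberger's algorithm.
f_1 = 8*a + 8, LT = a.
f_2 = a*b + 2*a - 4*b + 27, LT = a*b.

S(f_1,f_2): lcm = a*b. S = -2*a + 5*b - 27.
  leading term a: subtract (-1/4)·f_1 from -2*a + 5*b - 27 → 5*b - 25
  leading term b: no divisor's leading term divides it; move 5*b to the remainder.
  leading term 1: no divisor's leading term divides it; move -25 to the remainder.
  remainder 5*b - 25 ≠ 0; add h_3 = 5*b - 25 to the basis.

S(f_1,h_3): leading monomials are coprime, so the S-polynomial reduces to 0 (Buchberger's first criterion).
S(f_2,h_3): lcm = a*b. S = 7*a - 4*b + 27.
  leading term a: subtract (7/8)·f_1 from 7*a - 4*b + 27 → -4*b + 20
  leading term b: subtract (-4/5)·h_3 from -4*b + 20 → 0
  remainder 0.

Every S-polynomial of the final basis reduces to 0, so we have a Gröbner basis.
Inter-reduce: drop elements whose leading term is divisible by another's, tail-reduce, and make monic.
Reduced Gröbner basis: {a + 1, b - 5}.

A lex Gröbner basis eliminates variables successively. Here b - 5 depends only on b, with roots {5}; lifting each root through the earlier basis elements recovers the full solutions.
  b = 5: the earlier basis element becomes a + 1 = 0, giving a = -1 — point (-1, 5).
A lex Gröbner basis triangularizes the system, enabling back-substitution.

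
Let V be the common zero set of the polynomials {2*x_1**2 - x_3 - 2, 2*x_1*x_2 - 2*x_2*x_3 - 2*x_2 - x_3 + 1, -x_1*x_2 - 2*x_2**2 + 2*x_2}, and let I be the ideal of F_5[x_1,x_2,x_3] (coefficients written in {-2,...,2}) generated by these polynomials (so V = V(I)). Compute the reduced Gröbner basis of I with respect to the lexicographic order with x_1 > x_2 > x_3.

G = {x_1**2 + 2*x_3 - 1, x_1*x_2 - 2*x_2 + x_3**2 + 2*x_3 + 2, x_1*x_3 - x_1 - 2*x_3**2 - 2*x_3 - 1, x_2**2 + 2*x_3**2 - x_3 - 1, x_2*x_3 - x_2 + x_3**2 - 1, x_3**3 + x_3**2 - 2*x_3}

f_1 = 2*x_1**2 - x_3 - 2, LT = x_1**2.
f_2 = 2*x_1*x_2 - 2*x_2*x_3 - 2*x_2 - x_3 + 1, LT = x_1*x_2.
f_3 = -x_1*x_2 - 2*x_2**2 + 2*x_2, LT = x_1*x_2.

S(f_1,f_2): lcm = x_1**2*x_2. S = x_1*x_2*x_3 + x_1*x_2 - 2*x_1*x_3 + 2*x_1 + 2*x_2*x_3 - x_2.
  leading term x_1*x_2*x_3: subtract (-2*x_3)·f_2 from x_1*x_2*x_3 + x_1*x_2 - 2*x_1*x_3 + 2*x_1 + 2*x_2*x_3 - x_2 → x_1*x_2 - 2*x_1*x_3 + 2*x_1 + x_2*x_3**2 - 2*x_2*x_3 - x_2 - 2*x_3**2 + 2*x_3
  leading term x_1*x_2: subtract (-2)·f_2 from x_1*x_2 - 2*x_1*x_3 + 2*x_1 + x_2*x_3**2 - 2*x_2*x_3 - x_2 - 2*x_3**2 + 2*x_3 → -2*x_1*x_3 + 2*x_1 + x_2*x_3**2 - x_2*x_3 - 2*x_3**2 + 2
  leading term x_1*x_3: no divisor's leading term divides it; move -2*x_1*x_3 to the remainder.
  leading term x_1: no divisor's leading term divides it; move 2*x_1 to the remainder.
  leading term x_2*x_3**2: no divisor's leading term divides it; move x_2*x_3**2 to the remainder.
  leading term x_2*x_3: no divisor's leading term divides it; move -x_2*x_3 to the remainder.
  leading term x_3**2: no divisor's leading term divides it; move -2*x_3**2 to the remainder.
  leading term 1: no divisor's leading term divides it; move 2 to the remainder.
  remainder -2*x_1*x_3 + 2*x_1 + x_2*x_3**2 - x_2*x_3 - 2*x_3**2 + 2 ≠ 0; add g_4 = -2*x_1*x_3 + 2*x_1 + x_2*x_3**2 - x_2*x_3 - 2*x_3**2 + 2 to the basis.

S(f_1,f_3): lcm = x_1**2*x_2. S = -2*x_1*x_2**2 + 2*x_1*x_2 + 2*x_2*x_3 - x_2.
  leading term x_1*x_2**2: subtract (-x_2)·f_2 from -2*x_1*x_2**2 + 2*x_1*x_2 + 2*x_2*x_3 - x_2 → 2*x_1*x_2 - 2*x_2**2*x_3 - 2*x_2**2 + x_2*x_3
  leading term x_1*x_2: subtract (1)·f_2 from 2*x_1*x_2 - 2*x_2**2*x_3 - 2*x_2**2 + x_2*x_3 → -2*x_2**2*x_3 - 2*x_2**2 - 2*x_2*x_3 + 2*x_2 + x_3 - 1
  leading term x_2**2*x_3: no divisor's leading term divides it; move -2*x_2**2*x_3 to the remainder.
  leading term x_2**2: no divisor's leading term divides it; move -2*x_2**2 to the remainder.
  leading term x_2*x_3: no divisor's leading term divides it; move -2*x_2*x_3 to the remainder.
  leading term x_2: no divisor's leading term divides it; move 2*x_2 to the remainder.
  leading term x_3: no divisor's leading term divides it; move x_3 to the remainder.
  leading term 1: no divisor's leading term divides it; move -1 to the remainder.
  remainder -2*x_2**2*x_3 - 2*x_2**2 - 2*x_2*x_3 + 2*x_2 + x_3 - 1 ≠ 0; add g_5 = -2*x_2**2*x_3 - 2*x_2**2 - 2*x_2*x_3 + 2*x_2 + x_3 - 1 to the basis.

S(f_2,f_3): lcm = x_1*x_2. S = -2*x_2**2 - x_2*x_3 + x_2 + 2*x_3 - 2.
  leading term x_2**2: no divisor's leading term divides it; move -2*x_2**2 to the remainder.
  leading term x_2*x_3: no divisor's leading term divides it; move -x_2*x_3 to the remainder.
  leading term x_2: no divisor's leading term divides it; move x_2 to the remainder.
  leading term x_3: no divisor's leading term divides it; move 2*x_3 to the remainder.
  leading term 1: no divisor's leading term divides it; move -2 to the remainder.
  remainder -2*x_2**2 - x_2*x_3 + x_2 + 2*x_3 - 2 ≠ 0; add g_6 = -2*x_2**2 - x_2*x_3 + x_2 + 2*x_3 - 2 to the basis.

S(f_2,g_4): lcm = x_1*x_2*x_3. S = x_1*x_2 - 2*x_2**2*x_3**2 + 2*x_2**2*x_3 - 2*x_2*x_3**2 - x_2*x_3 + x_2 + 2*x_3**2 - 2*x_3.
  leading term x_1*x_2: subtract (-2)·f_2 from x_1*x_2 - 2*x_2**2*x_3**2 + 2*x_2**2*x_3 - 2*x_2*x_3**2 - x_2*x_3 + x_2 + 2*x_3**2 - 2*x_3 → -2*x_2**2*x_3**2 + 2*x_2**2*x_3 - 2*x_2*x_3**2 + 2*x_2 + 2*x_3**2 + x_3 + 2
  leading term x_2**2*x_3**2: subtract (x_3)·g_5 from -2*x_2**2*x_3**2 + 2*x_2**2*x_3 - 2*x_2*x_3**2 + 2*x_2 + 2*x_3**2 + x_3 + 2 → -x_2**2*x_3 - 2*x_2*x_3 + 2*x_2 + x_3**2 + 2*x_3 + 2
  leading term x_2**2*x_3: subtract (-2)·g_5 from -x_2**2*x_3 - 2*x_2*x_3 + 2*x_2 + x_3**2 + 2*x_3 + 2 → x_2**2 - x_2*x_3 + x_2 + x_3**2 - x_3
  leading term x_2**2: subtract (2)·g_6 from x_2**2 - x_2*x_3 + x_2 + x_3**2 - x_3 → x_2*x_3 - x_2 + x_3**2 - 1
  leading term x_2*x_3: no divisor's leading term divides it; move x_2*x_3 to the remainder.
  leading term x_2: no divisor's leading term divides it; move -x_2 to the remainder.
  leading term x_3**2: no divisor's leading term divides it; move x_3**2 to the remainder.
  leading term 1: no divisor's leading term divides it; move -1 to the remainder.
  remainder x_2*x_3 - x_2 + x_3**2 - 1 ≠ 0; add g_7 = x_2*x_3 - x_2 + x_3**2 - 1 to the basis.

S(f_3,g_4): lcm = x_1*x_2*x_3. S = x_1*x_2 - 2*x_2**2*x_3**2 - x_2**2*x_3 - x_2*x_3**2 - 2*x_2*x_3 + x_2.
  leading term x_1*x_2: subtract (-2)·f_2 from x_1*x_2 - 2*x_2**2*x_3**2 - x_2**2*x_3 - x_2*x_3**2 - 2*x_2*x_3 + x_2 → -2*x_2**2*x_3**2 - x_2**2*x_3 - x_2*x_3**2 - x_2*x_3 + 2*x_2 - 2*x_3 + 2
  leading term x_2**2*x_3**2: subtract (x_3)·g_5 from -2*x_2**2*x_3**2 - x_2**2*x_3 - x_2*x_3**2 - x_2*x_3 + 2*x_2 - 2*x_3 + 2 → x_2**2*x_3 + x_2*x_3**2 + 2*x_2*x_3 + 2*x_2 - x_3**2 - x_3 + 2
  leading term x_2**2*x_3: subtract (2)·g_5 from x_2**2*x_3 + x_2*x_3**2 + 2*x_2*x_3 + 2*x_2 - x_3**2 - x_3 + 2 → -x_2**2 + x_2*x_3**2 + x_2*x_3 - 2*x_2 - x_3**2 + 2*x_3 - 1
  leading term x_2**2: subtract (-2)·g_6 from -x_2**2 + x_2*x_3**2 + x_2*x_3 - 2*x_2 - x_3**2 + 2*x_3 - 1 → x_2*x_3**2 - x_2*x_3 - x_3**2 + x_3
  leading term x_2*x_3**2: subtract (x_3)·g_7 from x_2*x_3**2 - x_2*x_3 - x_3**2 + x_3 → -x_3**3 - x_3**2 + 2*x_3
  leading term x_3**3: no divisor's leading term divides it; move -x_3**3 to the remainder.
  leading term x_3**2: no divisor's leading term divides it; move -x_3**2 to the remainder.
  leading term x_3: no divisor's leading term divides it; move 2*x_3 to the remainder.
  remainder -x_3**3 - x_3**2 + 2*x_3 ≠ 0; add g_8 = -x_3**3 - x_3**2 + 2*x_3 to the basis.

The other S-polynomials (S(f_1,g_4), S(f_1,g_5), S(f_2,g_5), S(f_3,g_5), S(g_4,g_5), S(f_1,g_6), S(f_2,g_6), S(f_3,g_6), S(g_4,g_6), S(g_5,g_6), S(f_1,g_7), S(f_2,g_7), S(f_3,g_7), S(g_4,g_7), S(g_5,g_7), S(g_6,g_7), S(f_1,g_8), S(f_2,g_8), S(f_3,g_8), S(g_4,g_8), S(g_5,g_8), S(g_6,g_8), S(g_7,g_8)) all reduce to 0 modulo the current basis, so we have a Gröbner basis.
Inter-reduce: drop elements whose leading term is divisible by another's, tail-reduce, and make monic.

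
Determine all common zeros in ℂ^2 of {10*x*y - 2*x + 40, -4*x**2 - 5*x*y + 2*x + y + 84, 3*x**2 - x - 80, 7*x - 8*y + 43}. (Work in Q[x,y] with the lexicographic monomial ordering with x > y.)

{(-5, 1)}

Compute a lex Gröbner basis by Buchberger's algorithm.
f_1 = 10*x*y - 2*x + 40, LT = x*y.
f_2 = -4*x**2 - 5*x*y + 2*x + y + 84, LT = x**2.
f_3 = 3*x**2 - x - 80, LT = x**2.
f_4 = 7*x - 8*y + 43, LT = x.

S(f_1,f_2): lcm = x**2*y. S = -1/5*x**2 - 5/4*x*y**2 + 1/2*x*y + 4*x + 1/4*y**2 + 21*y.
  reduce S modulo (f_1, f_2, f_3, f_4):
  remainder 1/4*y**2 + 4273/140*y - 1077/35 ≠ 0; add h_5 = 1/4*y**2 + 4273/140*y - 1077/35 to the basis.

S(f_1,f_3): lcm = x**2*y. S = -1/5*x**2 + 1/3*x*y + 4*x + 80/3*y.
  reduce S modulo (f_1, f_2, f_3, f_4, h_5):
  remainder 4369/140*y - 4369/140 ≠ 0; add h_6 = 4369/140*y - 4369/140 to the basis.

The other S-polynomials (S(f_1,f_4), S(f_2,f_3), S(f_2,f_4), S(f_3,f_4), S(f_1,h_5), S(f_2,h_5), S(f_3,h_5), S(f_4,h_5), S(f_1,h_6), S(f_2,h_6), S(f_3,h_6), S(f_4,h_6), S(h_5,h_6)) all reduce to 0 modulo the current basis, so we have a Gröbner basis.
Inter-reduce: drop elements whose leading term is divisible by another's, tail-reduce, and make monic.
Reduced Gröbner basis: {x + 5, y - 1}.

From the last basis element, y - 1 = 0, so y takes values in {1}. Each choice, substituted upward through the basis, yields the corresponding point(s) of the solution set.
  y = 1: the earlier basis element becomes x + 5 = 0, giving x = -5 — point (-5, 1).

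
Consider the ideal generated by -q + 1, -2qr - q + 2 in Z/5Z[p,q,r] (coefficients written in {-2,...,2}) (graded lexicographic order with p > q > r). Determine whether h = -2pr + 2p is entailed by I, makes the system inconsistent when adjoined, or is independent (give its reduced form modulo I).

First compute the reduced Gröbner basis of I by Buchberger's algorithm.
f_1 = -q + 1, LT = q.
f_2 = -2qr - q + 2, LT = qr.

S(f_1,f_2): lcm = qr. S = 2q - r + 1.
  reduce S modulo (f_1, f_2):
  remainder -r - 2 ≠ 0; add k_3 = -r - 2 to the basis.

The other S-polynomials (S(f_1,k_3), S(f_2,k_3)) all reduce to 0 modulo the current basis, so we have a Gröbner basis.
Inter-reduce: drop elements whose leading term is divisible by another's, tail-reduce, and make monic.
Reduced Gröbner basis: {q - 1, r + 2}.
Label its elements g_1 = q - 1, g_2 = r + 2.

Reduce h = -2pr + 2p modulo G:
  leading term pr: subtract (-2p)·g_2 from -2pr + 2p → p
  leading term p: no divisor's leading term divides it; move p to the remainder.
  normal form = p.
The normal form is nonzero, so h ∉ I. Since h minus its normal form lies in I, I + (h) = I + (n) where n = p; decide whether this ideal is the whole ring.
Run Buchberger on G together with n (pairs among the g_i already reduce to 0 since G is a Gröbner basis):
g_1 = q - 1, LT = q.
g_2 = r + 2, LT = r.
n = p, LT = p.

The S-polynomials (S(g_1,g_2), S(g_1,n), S(g_2,n)) all reduce to 0 modulo the current basis, so we have a Gröbner basis.
Inter-reduce: drop elements whose leading term is divisible by another's, tail-reduce, and make monic.
Reduced Gröbner basis: {p, q - 1, r + 2}.
The reduced Gröbner basis of I + (h) is {p, q - 1, r + 2} ≠ {1}, a proper ideal, so the enlarged system stays consistent: h is independent of I, with normal form p.

-2pr + 2p is independent of I; its normal form modulo I is p.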